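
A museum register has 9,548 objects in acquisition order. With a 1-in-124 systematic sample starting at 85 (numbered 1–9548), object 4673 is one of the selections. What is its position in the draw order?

k = 124
position = (4673 − 85)/124 + 1 = 4588/124 + 1 = 37 + 1 = 38

38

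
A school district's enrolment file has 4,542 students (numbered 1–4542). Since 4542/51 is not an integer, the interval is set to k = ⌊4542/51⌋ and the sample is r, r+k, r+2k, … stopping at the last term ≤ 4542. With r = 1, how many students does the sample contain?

52

k = ⌊4542/51⌋ = 89
Achieved size = ⌊(4542 − 1)/89⌋ + 1 = ⌊4541/89⌋ + 1 = 51 + 1 = 52
(last selection: 1 + 51×89 = 4540 ≤ 4542; next would be 4629 > 4542)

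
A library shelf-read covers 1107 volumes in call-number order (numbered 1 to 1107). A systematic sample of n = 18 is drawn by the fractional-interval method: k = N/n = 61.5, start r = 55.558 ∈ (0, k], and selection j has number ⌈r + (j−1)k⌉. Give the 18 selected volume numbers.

56, 118, 179, 241, 302, 364, 425, 487, 548, 610, 671, 733, 794, 856, 917, 979, 1040, 1102

j=1: r + 0k = 55.558 → ⌈·⌉ = 56
j=2: r + 1k = 117.058 → ⌈·⌉ = 118
j=3: r + 2k = 178.558 → ⌈·⌉ = 179
j=4: r + 3k = 240.058 → ⌈·⌉ = 241
j=5: r + 4k = 301.558 → ⌈·⌉ = 302
j=6: r + 5k = 363.058 → ⌈·⌉ = 364
j=7: r + 6k = 424.558 → ⌈·⌉ = 425
j=8: r + 7k = 486.058 → ⌈·⌉ = 487
j=9: r + 8k = 547.558 → ⌈·⌉ = 548
j=10: r + 9k = 609.058 → ⌈·⌉ = 610
j=11: r + 10k = 670.558 → ⌈·⌉ = 671
j=12: r + 11k = 732.058 → ⌈·⌉ = 733
j=13: r + 12k = 793.558 → ⌈·⌉ = 794
j=14: r + 13k = 855.058 → ⌈·⌉ = 856
j=15: r + 14k = 916.558 → ⌈·⌉ = 917
j=16: r + 15k = 978.058 → ⌈·⌉ = 979
j=17: r + 16k = 1039.558 → ⌈·⌉ = 1040
j=18: r + 17k = 1101.058 → ⌈·⌉ = 1102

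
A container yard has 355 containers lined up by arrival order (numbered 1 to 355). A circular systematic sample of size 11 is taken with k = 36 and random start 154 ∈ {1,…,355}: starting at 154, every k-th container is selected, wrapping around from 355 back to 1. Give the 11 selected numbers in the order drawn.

Selection 1: 154
Selection 2: 154 + 36 = 190
Selection 3: 190 + 36 = 226
Selection 4: 226 + 36 = 262
Selection 5: 262 + 36 = 298
Selection 6: 298 + 36 = 334
Selection 7: 334 + 36 = 370 → 370 − 355 = 15
Selection 8: 15 + 36 = 51
Selection 9: 51 + 36 = 87
Selection 10: 87 + 36 = 123
Selection 11: 123 + 36 = 159

154, 190, 226, 262, 298, 334, 15, 51, 87, 123, 159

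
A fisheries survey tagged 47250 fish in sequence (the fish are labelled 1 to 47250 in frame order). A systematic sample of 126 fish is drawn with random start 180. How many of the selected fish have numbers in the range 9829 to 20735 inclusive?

29

k = 47250/126 = 375
First selection ≥ 9829: 180 + ⌈(9829−180)/375⌉·375 = 180 + 26×375 = 9930
Last selection ≤ 20735: 180 + ⌊(20735−180)/375⌋·375 = 180 + 54×375 = 20430
Count = 54 − 26 + 1 = 29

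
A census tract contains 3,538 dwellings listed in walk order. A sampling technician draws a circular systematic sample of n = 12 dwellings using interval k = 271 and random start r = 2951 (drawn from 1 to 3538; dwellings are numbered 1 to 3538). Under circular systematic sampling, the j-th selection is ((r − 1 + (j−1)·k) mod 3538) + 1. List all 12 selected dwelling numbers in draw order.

Selection 1: 2951
Selection 2: 2951 + 271 = 3222
Selection 3: 3222 + 271 = 3493
Selection 4: 3493 + 271 = 3764 → 3764 − 3538 = 226
Selection 5: 226 + 271 = 497
Selection 6: 497 + 271 = 768
Selection 7: 768 + 271 = 1039
Selection 8: 1039 + 271 = 1310
Selection 9: 1310 + 271 = 1581
Selection 10: 1581 + 271 = 1852
Selection 11: 1852 + 271 = 2123
Selection 12: 2123 + 271 = 2394

2951, 3222, 3493, 226, 497, 768, 1039, 1310, 1581, 1852, 2123, 2394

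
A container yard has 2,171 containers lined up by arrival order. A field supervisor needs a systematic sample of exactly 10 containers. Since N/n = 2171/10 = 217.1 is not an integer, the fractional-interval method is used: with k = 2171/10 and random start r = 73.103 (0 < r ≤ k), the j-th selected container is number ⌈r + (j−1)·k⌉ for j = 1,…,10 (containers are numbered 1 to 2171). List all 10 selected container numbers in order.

74, 291, 508, 725, 942, 1159, 1376, 1593, 1810, 2028

j=1: r + 0k = 73.103 → ⌈·⌉ = 74
j=2: r + 1k = 290.203 → ⌈·⌉ = 291
j=3: r + 2k = 507.303 → ⌈·⌉ = 508
j=4: r + 3k = 724.403 → ⌈·⌉ = 725
j=5: r + 4k = 941.503 → ⌈·⌉ = 942
j=6: r + 5k = 1158.603 → ⌈·⌉ = 1159
j=7: r + 6k = 1375.703 → ⌈·⌉ = 1376
j=8: r + 7k = 1592.803 → ⌈·⌉ = 1593
j=9: r + 8k = 1809.903 → ⌈·⌉ = 1810
j=10: r + 9k = 2027.003 → ⌈·⌉ = 2028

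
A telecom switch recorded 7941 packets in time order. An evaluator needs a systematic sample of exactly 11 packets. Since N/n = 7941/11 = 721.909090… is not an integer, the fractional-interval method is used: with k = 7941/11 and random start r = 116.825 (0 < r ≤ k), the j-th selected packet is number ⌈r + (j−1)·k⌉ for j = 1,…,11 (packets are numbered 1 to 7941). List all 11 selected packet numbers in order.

j=1: r + 0k = 116.825 → ⌈·⌉ = 117
j=2: r + 1k = 838.734090… → ⌈·⌉ = 839
j=3: r + 2k = 1560.643181… → ⌈·⌉ = 1561
j=4: r + 3k = 2282.552272… → ⌈·⌉ = 2283
j=5: r + 4k = 3004.461363… → ⌈·⌉ = 3005
j=6: r + 5k = 3726.370454… → ⌈·⌉ = 3727
j=7: r + 6k = 4448.279545… → ⌈·⌉ = 4449
j=8: r + 7k = 5170.188636… → ⌈·⌉ = 5171
j=9: r + 8k = 5892.097727… → ⌈·⌉ = 5893
j=10: r + 9k = 6614.006818… → ⌈·⌉ = 6615
j=11: r + 10k = 7335.915909… → ⌈·⌉ = 7336

117, 839, 1561, 2283, 3005, 3727, 4449, 5171, 5893, 6615, 7336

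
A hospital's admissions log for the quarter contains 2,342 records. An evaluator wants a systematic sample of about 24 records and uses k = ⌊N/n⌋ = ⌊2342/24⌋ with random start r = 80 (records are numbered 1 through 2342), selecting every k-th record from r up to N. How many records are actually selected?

24

k = ⌊2342/24⌋ = 97
Achieved size = ⌊(2342 − 80)/97⌋ + 1 = ⌊2262/97⌋ + 1 = 23 + 1 = 24
(last selection: 80 + 23×97 = 2311 ≤ 2342; next would be 2408 > 2342)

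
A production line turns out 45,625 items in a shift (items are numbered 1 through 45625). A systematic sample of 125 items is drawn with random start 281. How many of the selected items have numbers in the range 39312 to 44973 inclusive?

16

k = 45625/125 = 365
First selection ≥ 39312: 281 + ⌈(39312−281)/365⌉·365 = 281 + 107×365 = 39336
Last selection ≤ 44973: 281 + ⌊(44973−281)/365⌋·365 = 281 + 122×365 = 44811
Count = 122 − 107 + 1 = 16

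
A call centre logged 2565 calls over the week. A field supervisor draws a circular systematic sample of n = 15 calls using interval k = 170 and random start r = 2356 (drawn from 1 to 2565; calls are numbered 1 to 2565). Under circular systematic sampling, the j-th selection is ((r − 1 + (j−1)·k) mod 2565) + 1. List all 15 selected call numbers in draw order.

2356, 2526, 131, 301, 471, 641, 811, 981, 1151, 1321, 1491, 1661, 1831, 2001, 2171

Selection 1: 2356
Selection 2: 2356 + 170 = 2526
Selection 3: 2526 + 170 = 2696 → 2696 − 2565 = 131
Selection 4: 131 + 170 = 301
Selection 5: 301 + 170 = 471
Selection 6: 471 + 170 = 641
Selection 7: 641 + 170 = 811
Selection 8: 811 + 170 = 981
Selection 9: 981 + 170 = 1151
Selection 10: 1151 + 170 = 1321
Selection 11: 1321 + 170 = 1491
Selection 12: 1491 + 170 = 1661
Selection 13: 1661 + 170 = 1831
Selection 14: 1831 + 170 = 2001
Selection 15: 2001 + 170 = 2171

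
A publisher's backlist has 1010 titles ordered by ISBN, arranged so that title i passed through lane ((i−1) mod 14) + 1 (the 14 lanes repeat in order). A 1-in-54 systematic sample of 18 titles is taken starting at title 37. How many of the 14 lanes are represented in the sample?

Consecutive selections differ by k = 54, so their lane numbers differ by 54 mod 14 = 12.
gcd(54, 14) = 2, so the sample visits 14/2 = 7 distinct residues mod 14.
Start 37 is lane 9; the lanes hit are 1, 3, 5, 7, 9, 11, 13.

7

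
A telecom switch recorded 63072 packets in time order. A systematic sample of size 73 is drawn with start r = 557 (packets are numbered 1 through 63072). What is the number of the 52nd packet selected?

44621

k = 63072/73 = 864
52nd selection = r + (52−1)·k = 557 + 51×864 = 557 + 44064 = 44621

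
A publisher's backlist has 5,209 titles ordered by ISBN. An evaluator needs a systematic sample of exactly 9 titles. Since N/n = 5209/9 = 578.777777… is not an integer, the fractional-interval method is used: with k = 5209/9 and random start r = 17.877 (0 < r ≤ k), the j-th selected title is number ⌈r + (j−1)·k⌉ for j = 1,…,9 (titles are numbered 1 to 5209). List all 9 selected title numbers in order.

18, 597, 1176, 1755, 2333, 2912, 3491, 4070, 4649

j=1: r + 0k = 17.877 → ⌈·⌉ = 18
j=2: r + 1k = 596.654777… → ⌈·⌉ = 597
j=3: r + 2k = 1175.432555… → ⌈·⌉ = 1176
j=4: r + 3k = 1754.210333… → ⌈·⌉ = 1755
j=5: r + 4k = 2332.988111… → ⌈·⌉ = 2333
j=6: r + 5k = 2911.765888… → ⌈·⌉ = 2912
j=7: r + 6k = 3490.543666… → ⌈·⌉ = 3491
j=8: r + 7k = 4069.321444… → ⌈·⌉ = 4070
j=9: r + 8k = 4648.099222… → ⌈·⌉ = 4649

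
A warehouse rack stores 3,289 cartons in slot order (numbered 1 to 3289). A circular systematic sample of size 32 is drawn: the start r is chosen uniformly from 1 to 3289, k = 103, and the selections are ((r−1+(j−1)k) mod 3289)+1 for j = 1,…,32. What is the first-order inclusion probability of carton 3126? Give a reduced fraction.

32/3289

For each position j, as r ranges over 1…3289 the j-th selection hits every carton exactly once, so carton 3126 is selected for exactly 32 of the 3289 starts.
Inclusion probability = 32/3289.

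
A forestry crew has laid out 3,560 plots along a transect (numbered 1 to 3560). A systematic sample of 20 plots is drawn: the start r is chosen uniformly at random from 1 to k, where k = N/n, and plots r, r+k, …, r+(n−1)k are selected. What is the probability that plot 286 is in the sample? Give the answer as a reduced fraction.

k = 3560/20 = 178.
Plot 286 is selected iff r ≡ 286 (mod 178); exactly one such r in {1,…,178}.
Inclusion probability = 1/178.

1/178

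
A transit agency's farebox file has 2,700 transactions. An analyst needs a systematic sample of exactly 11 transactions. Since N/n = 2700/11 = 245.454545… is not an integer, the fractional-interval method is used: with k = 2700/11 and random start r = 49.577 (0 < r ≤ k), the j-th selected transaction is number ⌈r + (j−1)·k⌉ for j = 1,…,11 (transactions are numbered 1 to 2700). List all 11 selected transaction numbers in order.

j=1: r + 0k = 49.577 → ⌈·⌉ = 50
j=2: r + 1k = 295.031545… → ⌈·⌉ = 296
j=3: r + 2k = 540.486090… → ⌈·⌉ = 541
j=4: r + 3k = 785.940636… → ⌈·⌉ = 786
j=5: r + 4k = 1031.395181… → ⌈·⌉ = 1032
j=6: r + 5k = 1276.849727… → ⌈·⌉ = 1277
j=7: r + 6k = 1522.304272… → ⌈·⌉ = 1523
j=8: r + 7k = 1767.758818… → ⌈·⌉ = 1768
j=9: r + 8k = 2013.213363… → ⌈·⌉ = 2014
j=10: r + 9k = 2258.667909… → ⌈·⌉ = 2259
j=11: r + 10k = 2504.122454… → ⌈·⌉ = 2505

50, 296, 541, 786, 1032, 1277, 1523, 1768, 2014, 2259, 2505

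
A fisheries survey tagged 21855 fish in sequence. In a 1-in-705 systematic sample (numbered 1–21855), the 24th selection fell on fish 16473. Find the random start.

258

k = 705
r = 16473 − (24−1)×705 = 16473 − 16215 = 258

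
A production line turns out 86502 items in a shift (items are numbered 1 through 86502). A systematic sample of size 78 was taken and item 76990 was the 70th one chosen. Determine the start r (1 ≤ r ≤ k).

k = 86502/78 = 1109
r = 76990 − (70−1)×1109 = 76990 − 76521 = 469

469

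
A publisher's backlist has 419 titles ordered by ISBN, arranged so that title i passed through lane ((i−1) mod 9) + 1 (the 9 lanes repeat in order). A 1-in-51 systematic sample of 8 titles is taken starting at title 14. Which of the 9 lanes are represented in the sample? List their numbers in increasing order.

2, 5, 8

Consecutive selections differ by k = 51, so their lane numbers differ by 51 mod 9 = 6.
gcd(51, 9) = 3, so the sample visits 9/3 = 3 distinct residues mod 9.
Start 14 is lane 5; the lanes hit are 2, 5, 8.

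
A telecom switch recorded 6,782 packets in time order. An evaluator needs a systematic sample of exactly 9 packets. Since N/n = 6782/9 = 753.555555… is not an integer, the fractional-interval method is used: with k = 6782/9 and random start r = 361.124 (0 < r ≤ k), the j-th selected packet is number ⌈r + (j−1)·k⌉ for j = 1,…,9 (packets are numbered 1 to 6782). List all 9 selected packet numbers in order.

362, 1115, 1869, 2622, 3376, 4129, 4883, 5637, 6390

j=1: r + 0k = 361.124 → ⌈·⌉ = 362
j=2: r + 1k = 1114.679555… → ⌈·⌉ = 1115
j=3: r + 2k = 1868.235111… → ⌈·⌉ = 1869
j=4: r + 3k = 2621.790666… → ⌈·⌉ = 2622
j=5: r + 4k = 3375.346222… → ⌈·⌉ = 3376
j=6: r + 5k = 4128.901777… → ⌈·⌉ = 4129
j=7: r + 6k = 4882.457333… → ⌈·⌉ = 4883
j=8: r + 7k = 5636.012888… → ⌈·⌉ = 5637
j=9: r + 8k = 6389.568444… → ⌈·⌉ = 6390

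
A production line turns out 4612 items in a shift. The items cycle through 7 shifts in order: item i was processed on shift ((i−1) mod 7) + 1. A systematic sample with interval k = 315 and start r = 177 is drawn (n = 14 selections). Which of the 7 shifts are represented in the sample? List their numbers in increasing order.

2

Consecutive selections differ by k = 315, so their shift numbers differ by 315 mod 7 = 0.
gcd(315, 7) = 7, so the sample visits 7/7 = 1 distinct residues mod 7.
Start 177 is shift 2; the shifts hit are 2.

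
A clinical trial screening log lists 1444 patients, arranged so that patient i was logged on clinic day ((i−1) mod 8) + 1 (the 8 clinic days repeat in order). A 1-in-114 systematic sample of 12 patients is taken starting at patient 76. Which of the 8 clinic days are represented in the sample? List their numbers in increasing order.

2, 4, 6, 8

Consecutive selections differ by k = 114, so their clinic day numbers differ by 114 mod 8 = 2.
gcd(114, 8) = 2, so the sample visits 8/2 = 4 distinct residues mod 8.
Start 76 is clinic day 4; the clinic days hit are 2, 4, 6, 8.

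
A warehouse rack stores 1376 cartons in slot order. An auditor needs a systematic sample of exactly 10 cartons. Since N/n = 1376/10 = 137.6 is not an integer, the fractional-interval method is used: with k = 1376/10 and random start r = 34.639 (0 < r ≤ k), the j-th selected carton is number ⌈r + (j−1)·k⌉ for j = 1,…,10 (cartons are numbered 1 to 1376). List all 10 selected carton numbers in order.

j=1: r + 0k = 34.639 → ⌈·⌉ = 35
j=2: r + 1k = 172.239 → ⌈·⌉ = 173
j=3: r + 2k = 309.839 → ⌈·⌉ = 310
j=4: r + 3k = 447.439 → ⌈·⌉ = 448
j=5: r + 4k = 585.039 → ⌈·⌉ = 586
j=6: r + 5k = 722.639 → ⌈·⌉ = 723
j=7: r + 6k = 860.239 → ⌈·⌉ = 861
j=8: r + 7k = 997.839 → ⌈·⌉ = 998
j=9: r + 8k = 1135.439 → ⌈·⌉ = 1136
j=10: r + 9k = 1273.039 → ⌈·⌉ = 1274

35, 173, 310, 448, 586, 723, 861, 998, 1136, 1274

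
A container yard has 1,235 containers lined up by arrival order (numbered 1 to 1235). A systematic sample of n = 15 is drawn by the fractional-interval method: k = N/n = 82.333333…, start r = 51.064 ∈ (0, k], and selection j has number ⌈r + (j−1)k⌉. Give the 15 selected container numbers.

j=1: r + 0k = 51.064 → ⌈·⌉ = 52
j=2: r + 1k = 133.397333… → ⌈·⌉ = 134
j=3: r + 2k = 215.730666… → ⌈·⌉ = 216
j=4: r + 3k = 298.064 → ⌈·⌉ = 299
j=5: r + 4k = 380.397333… → ⌈·⌉ = 381
j=6: r + 5k = 462.730666… → ⌈·⌉ = 463
j=7: r + 6k = 545.064 → ⌈·⌉ = 546
j=8: r + 7k = 627.397333… → ⌈·⌉ = 628
j=9: r + 8k = 709.730666… → ⌈·⌉ = 710
j=10: r + 9k = 792.064 → ⌈·⌉ = 793
j=11: r + 10k = 874.397333… → ⌈·⌉ = 875
j=12: r + 11k = 956.730666… → ⌈·⌉ = 957
j=13: r + 12k = 1039.064 → ⌈·⌉ = 1040
j=14: r + 13k = 1121.397333… → ⌈·⌉ = 1122
j=15: r + 14k = 1203.730666… → ⌈·⌉ = 1204

52, 134, 216, 299, 381, 463, 546, 628, 710, 793, 875, 957, 1040, 1122, 1204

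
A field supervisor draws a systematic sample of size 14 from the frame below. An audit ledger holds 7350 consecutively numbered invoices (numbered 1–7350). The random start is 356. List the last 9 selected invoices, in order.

2981, 3506, 4031, 4556, 5081, 5606, 6131, 6656, 7181

k = N/n = 7350/14 = 525
6th selection = 356 + 5×525 = 2981
7th: 2981 + 525 = 3506
8th: 3506 + 525 = 4031
9th: 4031 + 525 = 4556
10th: 4556 + 525 = 5081
11th: 5081 + 525 = 5606
12th: 5606 + 525 = 6131
13th: 6131 + 525 = 6656
14th: 6656 + 525 = 7181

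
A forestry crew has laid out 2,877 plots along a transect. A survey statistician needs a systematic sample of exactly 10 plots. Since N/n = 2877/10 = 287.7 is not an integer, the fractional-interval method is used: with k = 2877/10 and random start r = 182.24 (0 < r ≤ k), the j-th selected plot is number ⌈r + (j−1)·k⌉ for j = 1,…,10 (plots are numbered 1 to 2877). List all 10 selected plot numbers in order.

j=1: r + 0k = 182.24 → ⌈·⌉ = 183
j=2: r + 1k = 469.94 → ⌈·⌉ = 470
j=3: r + 2k = 757.64 → ⌈·⌉ = 758
j=4: r + 3k = 1045.34 → ⌈·⌉ = 1046
j=5: r + 4k = 1333.04 → ⌈·⌉ = 1334
j=6: r + 5k = 1620.74 → ⌈·⌉ = 1621
j=7: r + 6k = 1908.44 → ⌈·⌉ = 1909
j=8: r + 7k = 2196.14 → ⌈·⌉ = 2197
j=9: r + 8k = 2483.84 → ⌈·⌉ = 2484
j=10: r + 9k = 2771.54 → ⌈·⌉ = 2772

183, 470, 758, 1046, 1334, 1621, 1909, 2197, 2484, 2772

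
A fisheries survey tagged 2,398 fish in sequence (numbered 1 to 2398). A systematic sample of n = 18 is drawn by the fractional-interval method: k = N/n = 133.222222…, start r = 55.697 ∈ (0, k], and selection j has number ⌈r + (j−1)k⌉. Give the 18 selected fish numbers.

56, 189, 323, 456, 589, 722, 856, 989, 1122, 1255, 1388, 1522, 1655, 1788, 1921, 2055, 2188, 2321

j=1: r + 0k = 55.697 → ⌈·⌉ = 56
j=2: r + 1k = 188.919222… → ⌈·⌉ = 189
j=3: r + 2k = 322.141444… → ⌈·⌉ = 323
j=4: r + 3k = 455.363666… → ⌈·⌉ = 456
j=5: r + 4k = 588.585888… → ⌈·⌉ = 589
j=6: r + 5k = 721.808111… → ⌈·⌉ = 722
j=7: r + 6k = 855.030333… → ⌈·⌉ = 856
j=8: r + 7k = 988.252555… → ⌈·⌉ = 989
j=9: r + 8k = 1121.474777… → ⌈·⌉ = 1122
j=10: r + 9k = 1254.697 → ⌈·⌉ = 1255
j=11: r + 10k = 1387.919222… → ⌈·⌉ = 1388
j=12: r + 11k = 1521.141444… → ⌈·⌉ = 1522
j=13: r + 12k = 1654.363666… → ⌈·⌉ = 1655
j=14: r + 13k = 1787.585888… → ⌈·⌉ = 1788
j=15: r + 14k = 1920.808111… → ⌈·⌉ = 1921
j=16: r + 15k = 2054.030333… → ⌈·⌉ = 2055
j=17: r + 16k = 2187.252555… → ⌈·⌉ = 2188
j=18: r + 17k = 2320.474777… → ⌈·⌉ = 2321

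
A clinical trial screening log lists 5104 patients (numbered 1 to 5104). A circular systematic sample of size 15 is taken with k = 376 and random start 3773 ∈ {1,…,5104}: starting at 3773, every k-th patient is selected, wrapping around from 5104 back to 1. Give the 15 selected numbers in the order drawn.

3773, 4149, 4525, 4901, 173, 549, 925, 1301, 1677, 2053, 2429, 2805, 3181, 3557, 3933

Selection 1: 3773
Selection 2: 3773 + 376 = 4149
Selection 3: 4149 + 376 = 4525
Selection 4: 4525 + 376 = 4901
Selection 5: 4901 + 376 = 5277 → 5277 − 5104 = 173
Selection 6: 173 + 376 = 549
Selection 7: 549 + 376 = 925
Selection 8: 925 + 376 = 1301
Selection 9: 1301 + 376 = 1677
Selection 10: 1677 + 376 = 2053
Selection 11: 2053 + 376 = 2429
Selection 12: 2429 + 376 = 2805
Selection 13: 2805 + 376 = 3181
Selection 14: 3181 + 376 = 3557
Selection 15: 3557 + 376 = 3933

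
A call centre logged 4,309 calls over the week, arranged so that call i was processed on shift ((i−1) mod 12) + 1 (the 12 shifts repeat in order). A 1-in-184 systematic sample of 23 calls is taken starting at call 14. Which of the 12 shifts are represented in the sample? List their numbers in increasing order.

Consecutive selections differ by k = 184, so their shift numbers differ by 184 mod 12 = 4.
gcd(184, 12) = 4, so the sample visits 12/4 = 3 distinct residues mod 12.
Start 14 is shift 2; the shifts hit are 2, 6, 10.

2, 6, 10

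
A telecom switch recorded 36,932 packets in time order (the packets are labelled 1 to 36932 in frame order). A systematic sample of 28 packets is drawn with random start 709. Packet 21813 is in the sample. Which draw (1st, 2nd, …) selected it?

17

k = 36932/28 = 1319
position = (21813 − 709)/1319 + 1 = 21104/1319 + 1 = 16 + 1 = 17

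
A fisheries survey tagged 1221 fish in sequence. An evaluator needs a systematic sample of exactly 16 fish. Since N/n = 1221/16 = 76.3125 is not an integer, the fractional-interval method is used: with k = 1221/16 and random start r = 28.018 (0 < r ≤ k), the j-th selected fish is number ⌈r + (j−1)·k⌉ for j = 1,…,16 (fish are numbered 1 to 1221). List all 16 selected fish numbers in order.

j=1: r + 0k = 28.018 → ⌈·⌉ = 29
j=2: r + 1k = 104.3305 → ⌈·⌉ = 105
j=3: r + 2k = 180.643 → ⌈·⌉ = 181
j=4: r + 3k = 256.9555 → ⌈·⌉ = 257
j=5: r + 4k = 333.268 → ⌈·⌉ = 334
j=6: r + 5k = 409.5805 → ⌈·⌉ = 410
j=7: r + 6k = 485.893 → ⌈·⌉ = 486
j=8: r + 7k = 562.2055 → ⌈·⌉ = 563
j=9: r + 8k = 638.518 → ⌈·⌉ = 639
j=10: r + 9k = 714.8305 → ⌈·⌉ = 715
j=11: r + 10k = 791.143 → ⌈·⌉ = 792
j=12: r + 11k = 867.4555 → ⌈·⌉ = 868
j=13: r + 12k = 943.768 → ⌈·⌉ = 944
j=14: r + 13k = 1020.0805 → ⌈·⌉ = 1021
j=15: r + 14k = 1096.393 → ⌈·⌉ = 1097
j=16: r + 15k = 1172.7055 → ⌈·⌉ = 1173

29, 105, 181, 257, 334, 410, 486, 563, 639, 715, 792, 868, 944, 1021, 1097, 1173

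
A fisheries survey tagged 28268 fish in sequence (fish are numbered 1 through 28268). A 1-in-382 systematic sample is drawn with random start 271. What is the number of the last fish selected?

28157

k = 382
74th selection = r + (74−1)·k = 271 + 73×382 = 271 + 27886 = 28157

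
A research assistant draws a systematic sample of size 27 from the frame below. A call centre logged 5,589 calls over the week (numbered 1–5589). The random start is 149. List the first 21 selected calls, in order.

k = N/n = 5589/27 = 207
call 1: 149
call 2: 149 + 207 = 356
call 3: 356 + 207 = 563
call 4: 563 + 207 = 770
call 5: 770 + 207 = 977
call 6: 977 + 207 = 1184
call 7: 1184 + 207 = 1391
call 8: 1391 + 207 = 1598
call 9: 1598 + 207 = 1805
call 10: 1805 + 207 = 2012
call 11: 2012 + 207 = 2219
call 12: 2219 + 207 = 2426
call 13: 2426 + 207 = 2633
call 14: 2633 + 207 = 2840
call 15: 2840 + 207 = 3047
call 16: 3047 + 207 = 3254
call 17: 3254 + 207 = 3461
call 18: 3461 + 207 = 3668
call 19: 3668 + 207 = 3875
call 20: 3875 + 207 = 4082
call 21: 4082 + 207 = 4289

149, 356, 563, 770, 977, 1184, 1391, 1598, 1805, 2012, 2219, 2426, 2633, 2840, 3047, 3254, 3461, 3668, 3875, 4082, 4289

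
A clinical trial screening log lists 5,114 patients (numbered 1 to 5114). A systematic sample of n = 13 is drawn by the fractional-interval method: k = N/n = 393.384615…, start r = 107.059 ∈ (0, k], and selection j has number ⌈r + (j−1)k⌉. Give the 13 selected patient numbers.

108, 501, 894, 1288, 1681, 2074, 2468, 2861, 3255, 3648, 4041, 4435, 4828

j=1: r + 0k = 107.059 → ⌈·⌉ = 108
j=2: r + 1k = 500.443615… → ⌈·⌉ = 501
j=3: r + 2k = 893.828230… → ⌈·⌉ = 894
j=4: r + 3k = 1287.212846… → ⌈·⌉ = 1288
j=5: r + 4k = 1680.597461… → ⌈·⌉ = 1681
j=6: r + 5k = 2073.982076… → ⌈·⌉ = 2074
j=7: r + 6k = 2467.366692… → ⌈·⌉ = 2468
j=8: r + 7k = 2860.751307… → ⌈·⌉ = 2861
j=9: r + 8k = 3254.135923… → ⌈·⌉ = 3255
j=10: r + 9k = 3647.520538… → ⌈·⌉ = 3648
j=11: r + 10k = 4040.905153… → ⌈·⌉ = 4041
j=12: r + 11k = 4434.289769… → ⌈·⌉ = 4435
j=13: r + 12k = 4827.674384… → ⌈·⌉ = 4828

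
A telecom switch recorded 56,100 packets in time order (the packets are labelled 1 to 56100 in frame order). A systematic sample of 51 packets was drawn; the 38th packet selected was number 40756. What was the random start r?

k = 56100/51 = 1100
r = 40756 − (38−1)×1100 = 40756 − 40700 = 56

56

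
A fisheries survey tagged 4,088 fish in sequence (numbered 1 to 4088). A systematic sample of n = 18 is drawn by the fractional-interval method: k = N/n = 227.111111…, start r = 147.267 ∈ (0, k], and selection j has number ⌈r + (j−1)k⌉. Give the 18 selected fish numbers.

148, 375, 602, 829, 1056, 1283, 1510, 1738, 1965, 2192, 2419, 2646, 2873, 3100, 3327, 3554, 3782, 4009

j=1: r + 0k = 147.267 → ⌈·⌉ = 148
j=2: r + 1k = 374.378111… → ⌈·⌉ = 375
j=3: r + 2k = 601.489222… → ⌈·⌉ = 602
j=4: r + 3k = 828.600333… → ⌈·⌉ = 829
j=5: r + 4k = 1055.711444… → ⌈·⌉ = 1056
j=6: r + 5k = 1282.822555… → ⌈·⌉ = 1283
j=7: r + 6k = 1509.933666… → ⌈·⌉ = 1510
j=8: r + 7k = 1737.044777… → ⌈·⌉ = 1738
j=9: r + 8k = 1964.155888… → ⌈·⌉ = 1965
j=10: r + 9k = 2191.267 → ⌈·⌉ = 2192
j=11: r + 10k = 2418.378111… → ⌈·⌉ = 2419
j=12: r + 11k = 2645.489222… → ⌈·⌉ = 2646
j=13: r + 12k = 2872.600333… → ⌈·⌉ = 2873
j=14: r + 13k = 3099.711444… → ⌈·⌉ = 3100
j=15: r + 14k = 3326.822555… → ⌈·⌉ = 3327
j=16: r + 15k = 3553.933666… → ⌈·⌉ = 3554
j=17: r + 16k = 3781.044777… → ⌈·⌉ = 3782
j=18: r + 17k = 4008.155888… → ⌈·⌉ = 4009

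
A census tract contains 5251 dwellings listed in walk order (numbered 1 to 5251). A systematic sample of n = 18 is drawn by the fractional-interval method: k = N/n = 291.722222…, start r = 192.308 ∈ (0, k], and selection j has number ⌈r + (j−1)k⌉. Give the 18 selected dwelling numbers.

193, 485, 776, 1068, 1360, 1651, 1943, 2235, 2527, 2818, 3110, 3402, 3693, 3985, 4277, 4569, 4860, 5152

j=1: r + 0k = 192.308 → ⌈·⌉ = 193
j=2: r + 1k = 484.030222… → ⌈·⌉ = 485
j=3: r + 2k = 775.752444… → ⌈·⌉ = 776
j=4: r + 3k = 1067.474666… → ⌈·⌉ = 1068
j=5: r + 4k = 1359.196888… → ⌈·⌉ = 1360
j=6: r + 5k = 1650.919111… → ⌈·⌉ = 1651
j=7: r + 6k = 1942.641333… → ⌈·⌉ = 1943
j=8: r + 7k = 2234.363555… → ⌈·⌉ = 2235
j=9: r + 8k = 2526.085777… → ⌈·⌉ = 2527
j=10: r + 9k = 2817.808 → ⌈·⌉ = 2818
j=11: r + 10k = 3109.530222… → ⌈·⌉ = 3110
j=12: r + 11k = 3401.252444… → ⌈·⌉ = 3402
j=13: r + 12k = 3692.974666… → ⌈·⌉ = 3693
j=14: r + 13k = 3984.696888… → ⌈·⌉ = 3985
j=15: r + 14k = 4276.419111… → ⌈·⌉ = 4277
j=16: r + 15k = 4568.141333… → ⌈·⌉ = 4569
j=17: r + 16k = 4859.863555… → ⌈·⌉ = 4860
j=18: r + 17k = 5151.585777… → ⌈·⌉ = 5152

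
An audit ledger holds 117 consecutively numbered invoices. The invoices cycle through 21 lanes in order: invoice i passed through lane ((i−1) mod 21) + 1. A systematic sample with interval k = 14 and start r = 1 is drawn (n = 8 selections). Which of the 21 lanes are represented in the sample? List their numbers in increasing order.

1, 8, 15

Consecutive selections differ by k = 14, so their lane numbers differ by 14 mod 21 = 14.
gcd(14, 21) = 7, so the sample visits 21/7 = 3 distinct residues mod 21.
Start 1 is lane 1; the lanes hit are 1, 8, 15.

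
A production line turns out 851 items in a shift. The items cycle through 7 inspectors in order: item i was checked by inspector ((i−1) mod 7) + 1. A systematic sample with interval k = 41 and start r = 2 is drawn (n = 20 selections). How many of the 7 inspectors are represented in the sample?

7

Consecutive selections differ by k = 41, so their inspector numbers differ by 41 mod 7 = 6.
gcd(41, 7) = 1, so the sample visits 7/1 = 7 distinct residues mod 7.
Start 2 is inspector 2; the inspectors hit are 1, 2, 3, 4, 5, 6, 7.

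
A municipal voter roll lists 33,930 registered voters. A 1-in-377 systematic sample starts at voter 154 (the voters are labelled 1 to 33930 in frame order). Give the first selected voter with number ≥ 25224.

25413

k = 377
Steps past start: ⌈(25224 − 154)/377⌉ = ⌈25070/377⌉ = 67
Selected voter: 154 + 67×377 = 25413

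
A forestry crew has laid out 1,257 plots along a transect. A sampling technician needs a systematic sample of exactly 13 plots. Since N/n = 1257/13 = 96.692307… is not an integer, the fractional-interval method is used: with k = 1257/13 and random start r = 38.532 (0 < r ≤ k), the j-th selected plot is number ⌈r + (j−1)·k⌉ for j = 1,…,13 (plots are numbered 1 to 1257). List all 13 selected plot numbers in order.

39, 136, 232, 329, 426, 522, 619, 716, 813, 909, 1006, 1103, 1199

j=1: r + 0k = 38.532 → ⌈·⌉ = 39
j=2: r + 1k = 135.224307… → ⌈·⌉ = 136
j=3: r + 2k = 231.916615… → ⌈·⌉ = 232
j=4: r + 3k = 328.608923… → ⌈·⌉ = 329
j=5: r + 4k = 425.301230… → ⌈·⌉ = 426
j=6: r + 5k = 521.993538… → ⌈·⌉ = 522
j=7: r + 6k = 618.685846… → ⌈·⌉ = 619
j=8: r + 7k = 715.378153… → ⌈·⌉ = 716
j=9: r + 8k = 812.070461… → ⌈·⌉ = 813
j=10: r + 9k = 908.762769… → ⌈·⌉ = 909
j=11: r + 10k = 1005.455076… → ⌈·⌉ = 1006
j=12: r + 11k = 1102.147384… → ⌈·⌉ = 1103
j=13: r + 12k = 1198.839692… → ⌈·⌉ = 1199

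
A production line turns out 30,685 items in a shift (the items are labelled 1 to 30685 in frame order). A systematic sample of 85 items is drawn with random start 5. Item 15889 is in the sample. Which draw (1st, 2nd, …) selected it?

k = 30685/85 = 361
position = (15889 − 5)/361 + 1 = 15884/361 + 1 = 44 + 1 = 45

45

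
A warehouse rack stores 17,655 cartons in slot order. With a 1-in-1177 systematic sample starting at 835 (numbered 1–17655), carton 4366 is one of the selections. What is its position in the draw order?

4

k = 1177
position = (4366 − 835)/1177 + 1 = 3531/1177 + 1 = 3 + 1 = 4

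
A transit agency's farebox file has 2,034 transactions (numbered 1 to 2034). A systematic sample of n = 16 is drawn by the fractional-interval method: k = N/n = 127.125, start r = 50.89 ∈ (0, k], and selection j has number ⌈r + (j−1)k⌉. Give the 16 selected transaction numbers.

51, 179, 306, 433, 560, 687, 814, 941, 1068, 1196, 1323, 1450, 1577, 1704, 1831, 1958

j=1: r + 0k = 50.89 → ⌈·⌉ = 51
j=2: r + 1k = 178.015 → ⌈·⌉ = 179
j=3: r + 2k = 305.14 → ⌈·⌉ = 306
j=4: r + 3k = 432.265 → ⌈·⌉ = 433
j=5: r + 4k = 559.39 → ⌈·⌉ = 560
j=6: r + 5k = 686.515 → ⌈·⌉ = 687
j=7: r + 6k = 813.64 → ⌈·⌉ = 814
j=8: r + 7k = 940.765 → ⌈·⌉ = 941
j=9: r + 8k = 1067.89 → ⌈·⌉ = 1068
j=10: r + 9k = 1195.015 → ⌈·⌉ = 1196
j=11: r + 10k = 1322.14 → ⌈·⌉ = 1323
j=12: r + 11k = 1449.265 → ⌈·⌉ = 1450
j=13: r + 12k = 1576.39 → ⌈·⌉ = 1577
j=14: r + 13k = 1703.515 → ⌈·⌉ = 1704
j=15: r + 14k = 1830.64 → ⌈·⌉ = 1831
j=16: r + 15k = 1957.765 → ⌈·⌉ = 1958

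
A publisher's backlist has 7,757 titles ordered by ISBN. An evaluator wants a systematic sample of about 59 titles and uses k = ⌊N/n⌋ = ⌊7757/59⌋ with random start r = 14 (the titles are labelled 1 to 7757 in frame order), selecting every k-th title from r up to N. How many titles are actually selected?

k = ⌊7757/59⌋ = 131
Achieved size = ⌊(7757 − 14)/131⌋ + 1 = ⌊7743/131⌋ + 1 = 59 + 1 = 60
(last selection: 14 + 59×131 = 7743 ≤ 7757; next would be 7874 > 7757)

60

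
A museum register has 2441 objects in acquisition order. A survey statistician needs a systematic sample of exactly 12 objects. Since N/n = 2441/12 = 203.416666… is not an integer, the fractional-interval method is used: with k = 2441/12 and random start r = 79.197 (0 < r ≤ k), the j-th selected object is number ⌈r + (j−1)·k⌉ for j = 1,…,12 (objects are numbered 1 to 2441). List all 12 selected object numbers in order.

j=1: r + 0k = 79.197 → ⌈·⌉ = 80
j=2: r + 1k = 282.613666… → ⌈·⌉ = 283
j=3: r + 2k = 486.030333… → ⌈·⌉ = 487
j=4: r + 3k = 689.447 → ⌈·⌉ = 690
j=5: r + 4k = 892.863666… → ⌈·⌉ = 893
j=6: r + 5k = 1096.280333… → ⌈·⌉ = 1097
j=7: r + 6k = 1299.697 → ⌈·⌉ = 1300
j=8: r + 7k = 1503.113666… → ⌈·⌉ = 1504
j=9: r + 8k = 1706.530333… → ⌈·⌉ = 1707
j=10: r + 9k = 1909.947 → ⌈·⌉ = 1910
j=11: r + 10k = 2113.363666… → ⌈·⌉ = 2114
j=12: r + 11k = 2316.780333… → ⌈·⌉ = 2317

80, 283, 487, 690, 893, 1097, 1300, 1504, 1707, 1910, 2114, 2317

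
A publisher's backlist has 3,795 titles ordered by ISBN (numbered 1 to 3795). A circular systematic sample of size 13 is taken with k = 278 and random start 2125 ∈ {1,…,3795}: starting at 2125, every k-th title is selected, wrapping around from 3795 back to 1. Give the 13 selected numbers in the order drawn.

Selection 1: 2125
Selection 2: 2125 + 278 = 2403
Selection 3: 2403 + 278 = 2681
Selection 4: 2681 + 278 = 2959
Selection 5: 2959 + 278 = 3237
Selection 6: 3237 + 278 = 3515
Selection 7: 3515 + 278 = 3793
Selection 8: 3793 + 278 = 4071 → 4071 − 3795 = 276
Selection 9: 276 + 278 = 554
Selection 10: 554 + 278 = 832
Selection 11: 832 + 278 = 1110
Selection 12: 1110 + 278 = 1388
Selection 13: 1388 + 278 = 1666

2125, 2403, 2681, 2959, 3237, 3515, 3793, 276, 554, 832, 1110, 1388, 1666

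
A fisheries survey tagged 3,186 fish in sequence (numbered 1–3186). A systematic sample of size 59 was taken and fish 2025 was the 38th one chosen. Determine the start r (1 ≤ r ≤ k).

k = 3186/59 = 54
r = 2025 − (38−1)×54 = 2025 − 1998 = 27

27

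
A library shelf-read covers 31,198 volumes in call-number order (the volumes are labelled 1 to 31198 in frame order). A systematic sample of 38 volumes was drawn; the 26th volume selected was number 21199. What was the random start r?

k = 31198/38 = 821
r = 21199 − (26−1)×821 = 21199 − 20525 = 674

674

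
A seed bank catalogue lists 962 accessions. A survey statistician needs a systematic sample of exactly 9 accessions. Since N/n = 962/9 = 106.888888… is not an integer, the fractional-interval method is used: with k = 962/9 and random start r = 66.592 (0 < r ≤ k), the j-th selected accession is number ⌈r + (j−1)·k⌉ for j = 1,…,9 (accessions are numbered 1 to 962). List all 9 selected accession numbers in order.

j=1: r + 0k = 66.592 → ⌈·⌉ = 67
j=2: r + 1k = 173.480888… → ⌈·⌉ = 174
j=3: r + 2k = 280.369777… → ⌈·⌉ = 281
j=4: r + 3k = 387.258666… → ⌈·⌉ = 388
j=5: r + 4k = 494.147555… → ⌈·⌉ = 495
j=6: r + 5k = 601.036444… → ⌈·⌉ = 602
j=7: r + 6k = 707.925333… → ⌈·⌉ = 708
j=8: r + 7k = 814.814222… → ⌈·⌉ = 815
j=9: r + 8k = 921.703111… → ⌈·⌉ = 922

67, 174, 281, 388, 495, 602, 708, 815, 922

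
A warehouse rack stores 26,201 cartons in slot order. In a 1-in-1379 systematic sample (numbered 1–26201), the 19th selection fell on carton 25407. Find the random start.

k = 1379
r = 25407 − (19−1)×1379 = 25407 − 24822 = 585

585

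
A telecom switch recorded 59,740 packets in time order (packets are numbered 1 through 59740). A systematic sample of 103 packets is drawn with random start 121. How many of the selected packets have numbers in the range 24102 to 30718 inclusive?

11

k = 59740/103 = 580
First selection ≥ 24102: 121 + ⌈(24102−121)/580⌉·580 = 121 + 42×580 = 24481
Last selection ≤ 30718: 121 + ⌊(30718−121)/580⌋·580 = 121 + 52×580 = 30281
Count = 52 − 42 + 1 = 11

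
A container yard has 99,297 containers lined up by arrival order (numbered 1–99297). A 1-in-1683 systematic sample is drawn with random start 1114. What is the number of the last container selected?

98728

k = 1683
59th selection = r + (59−1)·k = 1114 + 58×1683 = 1114 + 97614 = 98728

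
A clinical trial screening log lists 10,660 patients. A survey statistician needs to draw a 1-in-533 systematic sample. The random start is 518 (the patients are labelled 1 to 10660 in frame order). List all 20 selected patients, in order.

518, 1051, 1584, 2117, 2650, 3183, 3716, 4249, 4782, 5315, 5848, 6381, 6914, 7447, 7980, 8513, 9046, 9579, 10112, 10645

patient 1: 518
patient 2: 518 + 533 = 1051
patient 3: 1051 + 533 = 1584
patient 4: 1584 + 533 = 2117
patient 5: 2117 + 533 = 2650
patient 6: 2650 + 533 = 3183
patient 7: 3183 + 533 = 3716
patient 8: 3716 + 533 = 4249
patient 9: 4249 + 533 = 4782
patient 10: 4782 + 533 = 5315
patient 11: 5315 + 533 = 5848
patient 12: 5848 + 533 = 6381
patient 13: 6381 + 533 = 6914
patient 14: 6914 + 533 = 7447
patient 15: 7447 + 533 = 7980
patient 16: 7980 + 533 = 8513
patient 17: 8513 + 533 = 9046
patient 18: 9046 + 533 = 9579
patient 19: 9579 + 533 = 10112
patient 20: 10112 + 533 = 10645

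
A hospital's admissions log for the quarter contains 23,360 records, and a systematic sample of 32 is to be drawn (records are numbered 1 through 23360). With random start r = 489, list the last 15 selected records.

k = N/n = 23360/32 = 730
18th selection = 489 + 17×730 = 12899
19th: 12899 + 730 = 13629
20th: 13629 + 730 = 14359
21st: 14359 + 730 = 15089
22nd: 15089 + 730 = 15819
23rd: 15819 + 730 = 16549
24th: 16549 + 730 = 17279
25th: 17279 + 730 = 18009
26th: 18009 + 730 = 18739
27th: 18739 + 730 = 19469
28th: 19469 + 730 = 20199
29th: 20199 + 730 = 20929
30th: 20929 + 730 = 21659
31st: 21659 + 730 = 22389
32nd: 22389 + 730 = 23119

12899, 13629, 14359, 15089, 15819, 16549, 17279, 18009, 18739, 19469, 20199, 20929, 21659, 22389, 23119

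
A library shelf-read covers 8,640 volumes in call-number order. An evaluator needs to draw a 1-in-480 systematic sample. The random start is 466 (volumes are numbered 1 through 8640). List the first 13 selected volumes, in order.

volume 1: 466
volume 2: 466 + 480 = 946
volume 3: 946 + 480 = 1426
volume 4: 1426 + 480 = 1906
volume 5: 1906 + 480 = 2386
volume 6: 2386 + 480 = 2866
volume 7: 2866 + 480 = 3346
volume 8: 3346 + 480 = 3826
volume 9: 3826 + 480 = 4306
volume 10: 4306 + 480 = 4786
volume 11: 4786 + 480 = 5266
volume 12: 5266 + 480 = 5746
volume 13: 5746 + 480 = 6226

466, 946, 1426, 1906, 2386, 2866, 3346, 3826, 4306, 4786, 5266, 5746, 6226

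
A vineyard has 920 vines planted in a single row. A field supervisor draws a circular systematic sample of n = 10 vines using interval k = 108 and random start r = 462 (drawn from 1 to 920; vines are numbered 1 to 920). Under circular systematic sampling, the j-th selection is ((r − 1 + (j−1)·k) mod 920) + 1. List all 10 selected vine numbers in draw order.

462, 570, 678, 786, 894, 82, 190, 298, 406, 514

Selection 1: 462
Selection 2: 462 + 108 = 570
Selection 3: 570 + 108 = 678
Selection 4: 678 + 108 = 786
Selection 5: 786 + 108 = 894
Selection 6: 894 + 108 = 1002 → 1002 − 920 = 82
Selection 7: 82 + 108 = 190
Selection 8: 190 + 108 = 298
Selection 9: 298 + 108 = 406
Selection 10: 406 + 108 = 514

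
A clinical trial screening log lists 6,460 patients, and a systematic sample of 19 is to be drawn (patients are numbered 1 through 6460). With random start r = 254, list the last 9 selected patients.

k = N/n = 6460/19 = 340
11th selection = 254 + 10×340 = 3654
12th: 3654 + 340 = 3994
13th: 3994 + 340 = 4334
14th: 4334 + 340 = 4674
15th: 4674 + 340 = 5014
16th: 5014 + 340 = 5354
17th: 5354 + 340 = 5694
18th: 5694 + 340 = 6034
19th: 6034 + 340 = 6374

3654, 3994, 4334, 4674, 5014, 5354, 5694, 6034, 6374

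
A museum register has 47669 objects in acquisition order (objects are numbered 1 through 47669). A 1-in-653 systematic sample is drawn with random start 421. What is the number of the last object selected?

47437

k = 653
73rd selection = r + (73−1)·k = 421 + 72×653 = 421 + 47016 = 47437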